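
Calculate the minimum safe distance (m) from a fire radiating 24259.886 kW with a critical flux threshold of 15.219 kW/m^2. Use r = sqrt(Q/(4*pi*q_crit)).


4*pi*q_crit = 191.25
Q/(4*pi*q_crit) = 126.85
r = sqrt(126.85) = 11.263 m

11.263 m


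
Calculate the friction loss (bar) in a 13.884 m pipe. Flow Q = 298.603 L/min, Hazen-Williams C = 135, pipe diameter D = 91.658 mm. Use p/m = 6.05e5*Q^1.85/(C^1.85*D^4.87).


Q^1.85 = 37925
C^1.85 = 8732.1
D^4.87 = 3.5956e+09
p/m = 0.00073079 bar/m
p_total = 0.00073079 * 13.884 = 0.010146 bar

0.010146 bar


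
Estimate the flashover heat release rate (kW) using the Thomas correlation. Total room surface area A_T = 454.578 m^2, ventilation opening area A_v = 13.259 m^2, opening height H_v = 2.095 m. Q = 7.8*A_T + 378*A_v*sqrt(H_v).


7.8*A_T = 3545.7
sqrt(H_v) = 1.4474
378*A_v*sqrt(H_v) = 7254.3
Q = 3545.7 + 7254.3 = 10800 kW

10800 kW


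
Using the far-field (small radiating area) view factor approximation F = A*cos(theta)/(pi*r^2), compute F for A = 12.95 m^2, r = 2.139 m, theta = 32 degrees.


cos(32 deg) = 0.84805
pi*r^2 = 14.374
F = 12.95 * 0.84805 / 14.374 = 0.76404

0.76404


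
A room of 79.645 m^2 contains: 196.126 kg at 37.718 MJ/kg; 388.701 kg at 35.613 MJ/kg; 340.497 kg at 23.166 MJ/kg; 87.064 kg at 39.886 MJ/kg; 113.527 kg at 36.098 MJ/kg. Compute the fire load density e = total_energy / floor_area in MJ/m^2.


Total energy = 196.126*37.718 + 388.701*35.613 + 340.497*23.166 + 87.064*39.886 + 113.527*36.098
= 7397.480 + 13842.81 + 7887.954 + 3472.635 + 4098.098
= 36698.98 MJ
e = 36698.98 / 79.645 = 460.78 MJ/m^2

460.78 MJ/m^2


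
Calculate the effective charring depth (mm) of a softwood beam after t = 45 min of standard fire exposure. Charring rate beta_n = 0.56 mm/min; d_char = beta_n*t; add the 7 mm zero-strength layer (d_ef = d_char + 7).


d_char = 0.56 * 45 = 25.2 mm
d_ef = 25.2 + 1.0*7 = 32.2 mm

32.2 mm


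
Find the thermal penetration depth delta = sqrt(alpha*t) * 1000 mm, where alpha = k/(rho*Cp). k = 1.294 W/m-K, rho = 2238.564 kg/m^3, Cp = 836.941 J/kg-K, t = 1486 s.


alpha = 1.294 / (2238.564 * 836.941) = 6.9067e-07 m^2/s
alpha * t = 0.0010263
delta = sqrt(0.0010263) * 1000 = 32.036 mm

32.036 mm


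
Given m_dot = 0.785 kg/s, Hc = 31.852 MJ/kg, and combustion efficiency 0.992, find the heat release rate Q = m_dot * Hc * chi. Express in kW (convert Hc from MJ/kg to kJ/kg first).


Hc = 31.852 MJ/kg = 31.852 * 1000 kJ/kg = 31852 kJ/kg
Q = 0.785 kg/s * 31852 kJ/kg * 0.992 = 24804 kW

24804 kW


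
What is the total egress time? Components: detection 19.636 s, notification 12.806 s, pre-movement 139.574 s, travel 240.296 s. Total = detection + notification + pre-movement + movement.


Total = 19.636 + 12.806 + 139.574 + 240.296 = 412.312 s

412.312 s


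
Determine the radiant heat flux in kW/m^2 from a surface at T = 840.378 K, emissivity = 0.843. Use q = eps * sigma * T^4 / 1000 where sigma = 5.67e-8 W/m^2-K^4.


T^4 = 4.9877e+11
q = 0.843 * 5.67e-8 * 4.9877e+11 / 1000 = 23.840 kW/m^2

23.840 kW/m^2


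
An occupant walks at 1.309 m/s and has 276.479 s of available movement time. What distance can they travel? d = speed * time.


d = 1.309 * 276.479 = 361.91 m

361.91 m


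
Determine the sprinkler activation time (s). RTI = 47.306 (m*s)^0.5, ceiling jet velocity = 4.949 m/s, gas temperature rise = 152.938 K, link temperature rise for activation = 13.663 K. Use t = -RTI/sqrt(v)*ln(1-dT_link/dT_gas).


dT_link/dT_gas = 0.089337
ln(1 - 0.089337) = -0.093582
t = -47.306 / sqrt(4.949) * -0.093582 = 1.9900 s

1.9900 s


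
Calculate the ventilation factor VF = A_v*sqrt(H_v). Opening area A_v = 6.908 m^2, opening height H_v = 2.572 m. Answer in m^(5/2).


sqrt(H_v) = 1.6037
VF = 6.908 * 1.6037 = 11.079 m^(5/2)

11.079 m^(5/2)


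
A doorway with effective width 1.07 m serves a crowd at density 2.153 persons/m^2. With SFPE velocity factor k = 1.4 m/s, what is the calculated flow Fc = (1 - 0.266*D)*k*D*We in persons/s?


1 - 0.266*D = 1 - 0.266*2.153 = 0.42730
Fs = 0.42730 * 1.4 * 2.153 = 1.2880 persons/(s*m)
Fc = 1.2880 * 1.07 = 1.3781 persons/s

1.3781 persons/s


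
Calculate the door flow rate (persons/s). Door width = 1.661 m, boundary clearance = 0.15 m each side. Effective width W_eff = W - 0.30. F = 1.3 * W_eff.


W_eff = 1.661 - 0.30 = 1.361 m
F = 1.3 * 1.361 = 1.7693 persons/s

1.7693 persons/s


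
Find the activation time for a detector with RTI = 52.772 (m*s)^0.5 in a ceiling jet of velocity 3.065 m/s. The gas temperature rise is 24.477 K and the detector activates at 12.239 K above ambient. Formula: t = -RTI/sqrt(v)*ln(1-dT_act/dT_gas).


dT_act/dT_gas = 0.50002
ln(1 - 0.50002) = -0.69319
t = -52.772 / sqrt(3.065) * -0.69319 = 20.895 s

20.895 s


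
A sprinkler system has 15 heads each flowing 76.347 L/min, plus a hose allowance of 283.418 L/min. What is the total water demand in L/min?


Sprinkler demand = 15 * 76.347 = 1145.205 L/min
Total = 1145.205 + 283.418 = 1428.623 L/min

1428.623 L/min


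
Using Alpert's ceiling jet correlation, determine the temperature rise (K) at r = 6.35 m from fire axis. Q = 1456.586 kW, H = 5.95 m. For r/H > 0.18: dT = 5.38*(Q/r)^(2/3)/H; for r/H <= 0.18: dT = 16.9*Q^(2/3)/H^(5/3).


r/H = 6.35 / 5.95 = 1.0672
r/H > 0.18, so dT = 5.38*(Q/r)^(2/3)/H
Q/r = 229.38
(Q/r)^(2/3) = 37.472
dT = 5.38 * 37.472 / 5.95 = 33.882 K

33.882 K


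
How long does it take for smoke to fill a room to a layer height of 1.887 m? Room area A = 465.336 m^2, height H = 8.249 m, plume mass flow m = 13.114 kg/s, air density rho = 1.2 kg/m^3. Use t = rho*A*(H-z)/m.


H - z = 6.362 m
t = 1.2 * 465.336 * 6.362 / 13.114 = 270.90 s

270.90 s


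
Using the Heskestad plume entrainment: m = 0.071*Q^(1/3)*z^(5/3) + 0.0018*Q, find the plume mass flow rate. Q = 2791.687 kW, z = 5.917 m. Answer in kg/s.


Q^(1/3) = 14.081
z^(5/3) = 19.357
First term = 0.071 * 14.081 * 19.357 = 19.352
Second term = 0.0018 * 2791.687 = 5.0250
m = 24.377 kg/s

24.377 kg/s


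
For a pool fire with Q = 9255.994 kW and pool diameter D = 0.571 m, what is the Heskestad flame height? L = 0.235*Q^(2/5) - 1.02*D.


Q^(2/5) = 38.598
0.235 * Q^(2/5) = 9.0706
1.02 * D = 0.58242
L = 8.4882 m

8.4882 m


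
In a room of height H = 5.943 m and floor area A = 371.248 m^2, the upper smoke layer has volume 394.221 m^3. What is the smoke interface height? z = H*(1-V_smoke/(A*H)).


V/(A*H) = 0.17868
1 - 0.17868 = 0.82132
z = 5.943 * 0.82132 = 4.8811 m

4.8811 m


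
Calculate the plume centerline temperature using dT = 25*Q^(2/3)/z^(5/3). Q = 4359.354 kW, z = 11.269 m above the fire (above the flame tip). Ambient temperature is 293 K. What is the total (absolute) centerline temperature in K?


Q^(2/3) = 266.86
z^(5/3) = 56.642
dT = 25 * 266.86 / 56.642 = 117.78 K
T = 293 + 117.78 = 410.78 K

410.78 K


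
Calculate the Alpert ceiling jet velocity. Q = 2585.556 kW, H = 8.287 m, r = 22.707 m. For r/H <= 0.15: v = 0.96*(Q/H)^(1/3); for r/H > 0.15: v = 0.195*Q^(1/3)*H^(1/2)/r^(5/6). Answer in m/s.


r/H = 22.707 / 8.287 = 2.7401
r/H > 0.15, so v = 0.195*Q^(1/3)*H^(1/2)/r^(5/6)
Q^(1/3) = 13.725
H^(1/2) = 2.8787
r^(5/6) = 13.494
v = 0.195 * 13.725 * 2.8787 / 13.494 = 0.57098 m/s

0.57098 m/s


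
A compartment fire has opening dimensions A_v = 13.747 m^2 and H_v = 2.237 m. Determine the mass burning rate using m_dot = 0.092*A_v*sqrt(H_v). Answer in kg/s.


sqrt(H_v) = 1.4957
m_dot = 0.092 * 13.747 * 1.4957 = 1.8916 kg/s

1.8916 kg/s


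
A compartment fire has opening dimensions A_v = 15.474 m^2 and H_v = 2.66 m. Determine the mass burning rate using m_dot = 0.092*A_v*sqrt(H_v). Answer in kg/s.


sqrt(H_v) = 1.6310
m_dot = 0.092 * 15.474 * 1.6310 = 2.3218 kg/s

2.3218 kg/s


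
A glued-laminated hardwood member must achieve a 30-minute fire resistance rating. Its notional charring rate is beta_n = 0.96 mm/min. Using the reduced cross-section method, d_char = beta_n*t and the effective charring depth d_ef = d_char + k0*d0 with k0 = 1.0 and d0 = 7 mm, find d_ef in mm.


d_char = 0.96 * 30 = 28.8 mm
d_ef = 28.8 + 1.0*7 = 35.8 mm

35.8 mm


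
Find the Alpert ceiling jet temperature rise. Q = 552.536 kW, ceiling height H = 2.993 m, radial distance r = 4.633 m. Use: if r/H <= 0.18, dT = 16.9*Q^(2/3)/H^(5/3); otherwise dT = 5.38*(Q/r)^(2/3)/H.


r/H = 4.633 / 2.993 = 1.5479
r/H > 0.18, so dT = 5.38*(Q/r)^(2/3)/H
Q/r = 119.26
(Q/r)^(2/3) = 24.229
dT = 5.38 * 24.229 / 2.993 = 43.552 K

43.552 K


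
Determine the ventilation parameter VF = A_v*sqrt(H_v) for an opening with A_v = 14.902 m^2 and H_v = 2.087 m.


sqrt(H_v) = 1.4446
VF = 14.902 * 1.4446 = 21.528 m^(5/2)

21.528 m^(5/2)


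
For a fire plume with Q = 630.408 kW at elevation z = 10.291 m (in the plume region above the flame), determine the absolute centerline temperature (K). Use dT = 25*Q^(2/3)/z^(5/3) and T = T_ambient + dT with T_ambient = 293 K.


Q^(2/3) = 73.522
z^(5/3) = 48.689
dT = 25 * 73.522 / 48.689 = 37.751 K
T = 293 + 37.751 = 330.75 K

330.75 K


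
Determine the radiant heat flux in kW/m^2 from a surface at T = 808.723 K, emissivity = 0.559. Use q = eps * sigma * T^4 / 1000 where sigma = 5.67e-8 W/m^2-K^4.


T^4 = 4.2776e+11
q = 0.559 * 5.67e-8 * 4.2776e+11 / 1000 = 13.558 kW/m^2

13.558 kW/m^2


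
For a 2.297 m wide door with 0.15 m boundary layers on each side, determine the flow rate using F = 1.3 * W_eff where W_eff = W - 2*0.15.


W_eff = 2.297 - 0.30 = 1.997 m
F = 1.3 * 1.997 = 2.5961 persons/s

2.5961 persons/s


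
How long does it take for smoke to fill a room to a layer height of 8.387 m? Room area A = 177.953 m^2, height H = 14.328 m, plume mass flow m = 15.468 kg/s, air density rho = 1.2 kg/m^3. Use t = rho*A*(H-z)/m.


H - z = 5.941 m
t = 1.2 * 177.953 * 5.941 / 15.468 = 82.019 s

82.019 s


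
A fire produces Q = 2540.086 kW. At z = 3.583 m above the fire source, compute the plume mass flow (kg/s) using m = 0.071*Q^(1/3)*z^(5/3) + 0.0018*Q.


Q^(1/3) = 13.644
z^(5/3) = 8.3897
First term = 0.071 * 13.644 * 8.3897 = 8.1274
Second term = 0.0018 * 2540.086 = 4.5722
m = 12.700 kg/s

12.700 kg/s


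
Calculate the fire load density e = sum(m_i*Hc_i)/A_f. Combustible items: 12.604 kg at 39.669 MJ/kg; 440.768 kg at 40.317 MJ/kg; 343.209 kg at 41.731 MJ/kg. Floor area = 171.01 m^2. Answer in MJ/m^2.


Total energy = 12.604*39.669 + 440.768*40.317 + 343.209*41.731
= 499.9881 + 17770.44 + 14322.45
= 32592.89 MJ
e = 32592.89 / 171.01 = 190.59 MJ/m^2

190.59 MJ/m^2


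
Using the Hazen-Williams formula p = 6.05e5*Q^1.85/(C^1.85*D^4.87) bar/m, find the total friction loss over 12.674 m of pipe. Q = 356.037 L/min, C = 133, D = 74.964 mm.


Q^1.85 = 52513
C^1.85 = 8494.3
D^4.87 = 1.3506e+09
p/m = 0.0027693 bar/m
p_total = 0.0027693 * 12.674 = 0.035098 bar

0.035098 bar


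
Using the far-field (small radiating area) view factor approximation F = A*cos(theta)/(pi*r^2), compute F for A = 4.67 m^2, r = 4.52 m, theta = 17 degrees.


cos(17 deg) = 0.95630
pi*r^2 = 64.184
F = 4.67 * 0.95630 / 64.184 = 0.069580

0.069580


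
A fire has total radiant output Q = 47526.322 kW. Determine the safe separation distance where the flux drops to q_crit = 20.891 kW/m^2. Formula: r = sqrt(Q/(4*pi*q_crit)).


4*pi*q_crit = 262.52
Q/(4*pi*q_crit) = 181.04
r = sqrt(181.04) = 13.455 m

13.455 m


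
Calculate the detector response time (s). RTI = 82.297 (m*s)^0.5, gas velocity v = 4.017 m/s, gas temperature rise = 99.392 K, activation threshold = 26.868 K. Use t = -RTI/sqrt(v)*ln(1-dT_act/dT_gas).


dT_act/dT_gas = 0.27032
ln(1 - 0.27032) = -0.31515
t = -82.297 / sqrt(4.017) * -0.31515 = 12.941 s

12.941 s


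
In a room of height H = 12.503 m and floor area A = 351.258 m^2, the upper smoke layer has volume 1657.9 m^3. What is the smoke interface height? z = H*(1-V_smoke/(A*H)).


V/(A*H) = 0.37750
1 - 0.37750 = 0.62250
z = 12.503 * 0.62250 = 7.7831 m

7.7831 m


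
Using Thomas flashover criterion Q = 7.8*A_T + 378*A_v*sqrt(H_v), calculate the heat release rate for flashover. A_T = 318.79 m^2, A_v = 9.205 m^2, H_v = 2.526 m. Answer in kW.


7.8*A_T = 2486.562
sqrt(H_v) = 1.5893
378*A_v*sqrt(H_v) = 5530.1
Q = 2486.562 + 5530.1 = 8016.7 kW

8016.7 kW


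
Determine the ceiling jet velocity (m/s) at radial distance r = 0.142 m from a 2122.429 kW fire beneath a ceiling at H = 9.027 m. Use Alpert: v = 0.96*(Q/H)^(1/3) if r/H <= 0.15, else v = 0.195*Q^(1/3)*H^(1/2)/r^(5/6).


r/H = 0.142 / 9.027 = 0.015731
r/H <= 0.15, so v = 0.96*(Q/H)^(1/3)
Q/H = 235.12
(Q/H)^(1/3) = 6.1721
v = 0.96 * 6.1721 = 5.9252 m/s

5.9252 m/s


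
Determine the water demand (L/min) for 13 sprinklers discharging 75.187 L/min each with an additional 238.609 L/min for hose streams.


Sprinkler demand = 13 * 75.187 = 977.431 L/min
Total = 977.431 + 238.609 = 1216.04 L/min

1216.04 L/min


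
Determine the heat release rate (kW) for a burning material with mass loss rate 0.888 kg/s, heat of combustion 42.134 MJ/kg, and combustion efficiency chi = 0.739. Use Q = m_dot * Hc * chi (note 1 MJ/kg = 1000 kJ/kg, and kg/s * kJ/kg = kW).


Hc = 42.134 MJ/kg = 42.134 * 1000 kJ/kg = 42134 kJ/kg
Q = 0.888 kg/s * 42134 kJ/kg * 0.739 = 27650 kW

27650 kW


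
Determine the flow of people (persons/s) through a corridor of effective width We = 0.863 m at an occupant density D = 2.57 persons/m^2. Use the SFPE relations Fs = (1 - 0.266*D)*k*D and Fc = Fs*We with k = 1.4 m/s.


1 - 0.266*D = 1 - 0.266*2.57 = 0.31638
Fs = 0.31638 * 1.4 * 2.57 = 1.1383 persons/(s*m)
Fc = 1.1383 * 0.863 = 0.98238 persons/s

0.98238 persons/s


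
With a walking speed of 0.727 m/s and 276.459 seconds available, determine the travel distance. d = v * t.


d = 0.727 * 276.459 = 200.99 m

200.99 m


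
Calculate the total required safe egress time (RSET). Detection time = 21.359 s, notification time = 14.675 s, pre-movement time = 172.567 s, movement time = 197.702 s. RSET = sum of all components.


Total = 21.359 + 14.675 + 172.567 + 197.702 = 406.303 s

406.303 s


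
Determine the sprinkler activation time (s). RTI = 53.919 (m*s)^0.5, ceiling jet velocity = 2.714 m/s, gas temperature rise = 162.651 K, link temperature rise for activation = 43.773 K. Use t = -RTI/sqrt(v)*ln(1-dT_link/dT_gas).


dT_link/dT_gas = 0.26912
ln(1 - 0.26912) = -0.31351
t = -53.919 / sqrt(2.714) * -0.31351 = 10.261 s

10.261 s


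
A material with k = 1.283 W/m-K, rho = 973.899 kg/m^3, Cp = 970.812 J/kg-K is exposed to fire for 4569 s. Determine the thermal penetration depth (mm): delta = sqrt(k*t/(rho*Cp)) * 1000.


alpha = 1.283 / (973.899 * 970.812) = 1.3570e-06 m^2/s
alpha * t = 0.0062001
delta = sqrt(0.0062001) * 1000 = 78.741 mm

78.741 mm


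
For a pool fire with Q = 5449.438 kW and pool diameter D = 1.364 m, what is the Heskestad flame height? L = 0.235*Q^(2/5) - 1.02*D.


Q^(2/5) = 31.228
0.235 * Q^(2/5) = 7.3385
1.02 * D = 1.3913
L = 5.9472 m

5.9472 m


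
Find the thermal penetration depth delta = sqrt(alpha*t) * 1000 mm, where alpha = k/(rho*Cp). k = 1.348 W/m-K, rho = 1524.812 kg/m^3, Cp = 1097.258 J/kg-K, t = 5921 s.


alpha = 1.348 / (1524.812 * 1097.258) = 8.0568e-07 m^2/s
alpha * t = 0.0047705
delta = sqrt(0.0047705) * 1000 = 69.068 mm

69.068 mm


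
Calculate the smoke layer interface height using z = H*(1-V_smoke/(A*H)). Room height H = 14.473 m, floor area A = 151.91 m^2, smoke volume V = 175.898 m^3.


V/(A*H) = 0.080005
1 - 0.080005 = 0.92000
z = 14.473 * 0.92000 = 13.315 m

13.315 m


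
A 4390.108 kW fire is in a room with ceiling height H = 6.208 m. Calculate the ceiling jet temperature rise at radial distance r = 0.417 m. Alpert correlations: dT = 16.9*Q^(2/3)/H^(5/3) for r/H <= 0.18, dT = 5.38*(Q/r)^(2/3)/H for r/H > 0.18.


r/H = 0.417 / 6.208 = 0.067171
r/H <= 0.18, so dT = 16.9*Q^(2/3)/H^(5/3)
Q^(2/3) = 268.11
H^(5/3) = 20.969
dT = 16.9 * 268.11 / 20.969 = 216.08 K

216.08 K


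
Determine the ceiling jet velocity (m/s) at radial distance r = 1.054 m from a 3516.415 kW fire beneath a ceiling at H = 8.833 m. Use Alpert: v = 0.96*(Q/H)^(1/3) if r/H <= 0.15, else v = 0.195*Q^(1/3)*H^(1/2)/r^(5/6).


r/H = 1.054 / 8.833 = 0.11933
r/H <= 0.15, so v = 0.96*(Q/H)^(1/3)
Q/H = 398.10
(Q/H)^(1/3) = 7.3564
v = 0.96 * 7.3564 = 7.0621 m/s

7.0621 m/s


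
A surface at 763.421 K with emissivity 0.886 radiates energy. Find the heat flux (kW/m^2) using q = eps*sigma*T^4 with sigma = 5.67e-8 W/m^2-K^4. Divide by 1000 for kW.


T^4 = 3.3967e+11
q = 0.886 * 5.67e-8 * 3.3967e+11 / 1000 = 17.064 kW/m^2

17.064 kW/m^2


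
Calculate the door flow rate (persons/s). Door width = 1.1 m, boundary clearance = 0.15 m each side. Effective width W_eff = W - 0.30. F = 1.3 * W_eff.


W_eff = 1.1 - 0.30 = 0.8 m
F = 1.3 * 0.8 = 1.04 persons/s

1.04 persons/s


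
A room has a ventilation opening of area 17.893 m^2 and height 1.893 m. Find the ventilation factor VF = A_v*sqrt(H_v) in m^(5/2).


sqrt(H_v) = 1.3759
VF = 17.893 * 1.3759 = 24.618 m^(5/2)

24.618 m^(5/2)


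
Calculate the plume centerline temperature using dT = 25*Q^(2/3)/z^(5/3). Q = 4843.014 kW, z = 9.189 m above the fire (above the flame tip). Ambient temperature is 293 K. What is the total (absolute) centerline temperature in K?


Q^(2/3) = 286.25
z^(5/3) = 40.313
dT = 25 * 286.25 / 40.313 = 177.52 K
T = 293 + 177.52 = 470.52 K

470.52 K


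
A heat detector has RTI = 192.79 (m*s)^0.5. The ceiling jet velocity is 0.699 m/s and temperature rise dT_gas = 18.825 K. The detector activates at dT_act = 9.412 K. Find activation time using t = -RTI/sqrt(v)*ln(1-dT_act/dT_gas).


dT_act/dT_gas = 0.49997
ln(1 - 0.49997) = -0.69309
t = -192.79 / sqrt(0.699) * -0.69309 = 159.82 s

159.82 s


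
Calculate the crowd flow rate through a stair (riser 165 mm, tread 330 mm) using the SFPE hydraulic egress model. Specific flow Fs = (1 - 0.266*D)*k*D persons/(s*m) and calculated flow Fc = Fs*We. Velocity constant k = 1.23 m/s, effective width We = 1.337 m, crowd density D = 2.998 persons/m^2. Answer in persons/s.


1 - 0.266*D = 1 - 0.266*2.998 = 0.20253
Fs = 0.20253 * 1.23 * 2.998 = 0.74684 persons/(s*m)
Fc = 0.74684 * 1.337 = 0.99853 persons/s

0.99853 persons/s


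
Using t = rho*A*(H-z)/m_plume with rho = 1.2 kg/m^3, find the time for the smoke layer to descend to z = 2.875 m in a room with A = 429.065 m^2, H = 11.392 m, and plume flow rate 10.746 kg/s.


H - z = 8.517 m
t = 1.2 * 429.065 * 8.517 / 10.746 = 408.08 s

408.08 s


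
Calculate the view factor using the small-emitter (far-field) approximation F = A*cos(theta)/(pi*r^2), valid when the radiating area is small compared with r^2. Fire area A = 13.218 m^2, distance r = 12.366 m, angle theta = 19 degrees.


cos(19 deg) = 0.94552
pi*r^2 = 480.41
F = 13.218 * 0.94552 / 480.41 = 0.026015

0.026015


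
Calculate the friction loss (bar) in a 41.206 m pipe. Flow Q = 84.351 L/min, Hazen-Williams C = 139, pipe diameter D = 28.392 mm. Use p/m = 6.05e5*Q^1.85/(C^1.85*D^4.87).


Q^1.85 = 3658.2
C^1.85 = 9216.7
D^4.87 = 1.1942e+07
p/m = 0.020109 bar/m
p_total = 0.020109 * 41.206 = 0.82859 bar

0.82859 bar


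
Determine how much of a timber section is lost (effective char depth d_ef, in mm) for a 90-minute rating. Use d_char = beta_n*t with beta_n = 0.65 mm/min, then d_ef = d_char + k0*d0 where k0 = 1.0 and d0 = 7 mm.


d_char = 0.65 * 90 = 58.5 mm
d_ef = 58.5 + 1.0*7 = 65.5 mm

65.5 mm


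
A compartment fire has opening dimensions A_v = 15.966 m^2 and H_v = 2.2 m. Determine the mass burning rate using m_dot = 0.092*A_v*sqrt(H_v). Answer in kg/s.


sqrt(H_v) = 1.4832
m_dot = 0.092 * 15.966 * 1.4832 = 2.1787 kg/s

2.1787 kg/s


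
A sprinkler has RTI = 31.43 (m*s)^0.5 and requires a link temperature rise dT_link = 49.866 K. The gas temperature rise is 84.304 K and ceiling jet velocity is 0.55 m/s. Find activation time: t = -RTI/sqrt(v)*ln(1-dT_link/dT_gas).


dT_link/dT_gas = 0.59150
ln(1 - 0.59150) = -0.89527
t = -31.43 / sqrt(0.55) * -0.89527 = 37.942 s

37.942 s


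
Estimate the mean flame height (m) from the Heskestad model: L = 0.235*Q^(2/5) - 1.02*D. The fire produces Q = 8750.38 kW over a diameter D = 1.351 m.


Q^(2/5) = 37.741
0.235 * Q^(2/5) = 8.8691
1.02 * D = 1.3780
L = 7.4911 m

7.4911 m


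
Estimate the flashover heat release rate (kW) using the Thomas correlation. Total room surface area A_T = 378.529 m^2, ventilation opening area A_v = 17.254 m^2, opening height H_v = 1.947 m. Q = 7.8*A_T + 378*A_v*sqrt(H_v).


7.8*A_T = 2952.5
sqrt(H_v) = 1.3953
378*A_v*sqrt(H_v) = 9100.5
Q = 2952.5 + 9100.5 = 12053 kW

12053 kW


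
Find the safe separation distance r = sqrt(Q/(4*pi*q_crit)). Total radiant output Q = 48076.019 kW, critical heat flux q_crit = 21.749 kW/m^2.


4*pi*q_crit = 273.31
Q/(4*pi*q_crit) = 175.91
r = sqrt(175.91) = 13.263 m

13.263 m


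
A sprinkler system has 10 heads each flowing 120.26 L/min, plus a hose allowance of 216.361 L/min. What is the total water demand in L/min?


Sprinkler demand = 10 * 120.26 = 1202.6 L/min
Total = 1202.6 + 216.361 = 1418.961 L/min

1418.961 L/min


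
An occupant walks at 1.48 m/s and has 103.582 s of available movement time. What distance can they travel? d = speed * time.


d = 1.48 * 103.582 = 153.30 m

153.30 m


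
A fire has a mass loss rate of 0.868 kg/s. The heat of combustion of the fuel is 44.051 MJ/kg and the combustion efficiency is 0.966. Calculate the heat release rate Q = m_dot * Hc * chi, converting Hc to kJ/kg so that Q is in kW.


Hc = 44.051 MJ/kg = 44.051 * 1000 kJ/kg = 44051 kJ/kg
Q = 0.868 kg/s * 44051 kJ/kg * 0.966 = 36936 kW

36936 kW


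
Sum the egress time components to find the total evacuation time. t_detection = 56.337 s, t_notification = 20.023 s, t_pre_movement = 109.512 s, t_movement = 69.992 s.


Total = 56.337 + 20.023 + 109.512 + 69.992 = 255.864 s

255.864 s


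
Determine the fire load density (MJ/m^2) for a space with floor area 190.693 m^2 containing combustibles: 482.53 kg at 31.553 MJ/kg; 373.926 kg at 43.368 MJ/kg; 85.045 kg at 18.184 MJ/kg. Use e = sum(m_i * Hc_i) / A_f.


Total energy = 482.53*31.553 + 373.926*43.368 + 85.045*18.184
= 15225.27 + 16216.42 + 1546.458
= 32988.15 MJ
e = 32988.15 / 190.693 = 172.99 MJ/m^2

172.99 MJ/m^2


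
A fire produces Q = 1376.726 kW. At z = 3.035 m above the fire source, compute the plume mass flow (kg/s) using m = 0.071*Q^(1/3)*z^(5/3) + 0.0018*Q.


Q^(1/3) = 11.125
z^(5/3) = 6.3621
First term = 0.071 * 11.125 * 6.3621 = 5.0250
Second term = 0.0018 * 1376.726 = 2.4781
m = 7.5031 kg/s

7.5031 kg/s


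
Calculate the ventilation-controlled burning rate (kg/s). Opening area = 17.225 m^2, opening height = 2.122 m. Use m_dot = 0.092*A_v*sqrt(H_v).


sqrt(H_v) = 1.4567
m_dot = 0.092 * 17.225 * 1.4567 = 2.3084 kg/s

2.3084 kg/s


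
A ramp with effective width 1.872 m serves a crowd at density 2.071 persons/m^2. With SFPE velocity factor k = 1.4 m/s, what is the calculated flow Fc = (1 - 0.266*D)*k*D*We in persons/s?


1 - 0.266*D = 1 - 0.266*2.071 = 0.44911
Fs = 0.44911 * 1.4 * 2.071 = 1.3022 persons/(s*m)
Fc = 1.3022 * 1.872 = 2.4376 persons/s

2.4376 persons/s


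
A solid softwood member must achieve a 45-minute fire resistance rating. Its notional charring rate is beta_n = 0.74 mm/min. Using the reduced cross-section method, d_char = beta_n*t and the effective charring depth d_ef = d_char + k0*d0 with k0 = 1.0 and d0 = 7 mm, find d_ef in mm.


d_char = 0.74 * 45 = 33.3 mm
d_ef = 33.3 + 1.0*7 = 40.3 mm

40.3 mm


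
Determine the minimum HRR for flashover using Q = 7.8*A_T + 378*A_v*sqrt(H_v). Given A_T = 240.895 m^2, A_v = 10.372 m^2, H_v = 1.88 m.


7.8*A_T = 1878.981
sqrt(H_v) = 1.3711
378*A_v*sqrt(H_v) = 5375.7
Q = 1878.981 + 5375.7 = 7254.7 kW

7254.7 kW


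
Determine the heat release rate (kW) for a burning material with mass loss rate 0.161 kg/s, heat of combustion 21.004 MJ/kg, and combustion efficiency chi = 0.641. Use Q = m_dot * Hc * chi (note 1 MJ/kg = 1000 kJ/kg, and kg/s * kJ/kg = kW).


Hc = 21.004 MJ/kg = 21.004 * 1000 kJ/kg = 21004 kJ/kg
Q = 0.161 kg/s * 21004 kJ/kg * 0.641 = 2167.6 kW

2167.6 kW


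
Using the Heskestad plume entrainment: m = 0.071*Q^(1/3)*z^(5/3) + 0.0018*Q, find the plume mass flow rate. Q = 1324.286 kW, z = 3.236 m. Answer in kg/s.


Q^(1/3) = 10.981
z^(5/3) = 7.0797
First term = 0.071 * 10.981 * 7.0797 = 5.5199
Second term = 0.0018 * 1324.286 = 2.3837
m = 7.9036 kg/s

7.9036 kg/s


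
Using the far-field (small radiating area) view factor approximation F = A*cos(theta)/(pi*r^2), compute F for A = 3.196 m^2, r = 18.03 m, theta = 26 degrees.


cos(26 deg) = 0.89879
pi*r^2 = 1021.3
F = 3.196 * 0.89879 / 1021.3 = 0.0028127

0.0028127


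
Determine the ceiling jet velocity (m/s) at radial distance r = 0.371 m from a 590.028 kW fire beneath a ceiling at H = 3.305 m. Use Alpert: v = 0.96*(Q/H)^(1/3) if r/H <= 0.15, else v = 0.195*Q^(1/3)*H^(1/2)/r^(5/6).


r/H = 0.371 / 3.305 = 0.11225
r/H <= 0.15, so v = 0.96*(Q/H)^(1/3)
Q/H = 178.53
(Q/H)^(1/3) = 5.6308
v = 0.96 * 5.6308 = 5.4055 m/s

5.4055 m/s


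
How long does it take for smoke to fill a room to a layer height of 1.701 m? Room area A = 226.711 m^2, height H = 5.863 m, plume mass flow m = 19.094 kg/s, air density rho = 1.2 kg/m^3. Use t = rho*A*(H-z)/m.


H - z = 4.162 m
t = 1.2 * 226.711 * 4.162 / 19.094 = 59.301 s

59.301 s


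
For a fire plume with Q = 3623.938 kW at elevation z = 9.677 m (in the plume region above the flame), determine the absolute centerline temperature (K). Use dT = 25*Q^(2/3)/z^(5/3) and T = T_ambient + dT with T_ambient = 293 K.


Q^(2/3) = 235.93
z^(5/3) = 43.944
dT = 25 * 235.93 / 43.944 = 134.22 K
T = 293 + 134.22 = 427.22 K

427.22 K


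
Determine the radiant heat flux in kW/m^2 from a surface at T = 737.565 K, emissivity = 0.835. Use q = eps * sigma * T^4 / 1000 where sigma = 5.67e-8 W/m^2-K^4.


T^4 = 2.9594e+11
q = 0.835 * 5.67e-8 * 2.9594e+11 / 1000 = 14.011 kW/m^2

14.011 kW/m^2


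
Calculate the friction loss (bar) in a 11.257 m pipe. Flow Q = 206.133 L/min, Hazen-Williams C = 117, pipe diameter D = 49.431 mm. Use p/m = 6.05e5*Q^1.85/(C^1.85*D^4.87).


Q^1.85 = 19106
C^1.85 = 6701.1
D^4.87 = 1.7774e+08
p/m = 0.0097053 bar/m
p_total = 0.0097053 * 11.257 = 0.10925 bar

0.10925 bar


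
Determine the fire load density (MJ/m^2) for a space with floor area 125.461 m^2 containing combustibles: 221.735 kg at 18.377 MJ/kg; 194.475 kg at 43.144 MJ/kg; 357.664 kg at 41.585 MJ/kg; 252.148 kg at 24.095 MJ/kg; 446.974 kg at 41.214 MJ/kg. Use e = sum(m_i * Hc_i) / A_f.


Total energy = 221.735*18.377 + 194.475*43.144 + 357.664*41.585 + 252.148*24.095 + 446.974*41.214
= 4074.824 + 8390.429 + 14873.46 + 6075.506 + 18421.59
= 51835.80 MJ
e = 51835.80 / 125.461 = 413.16 MJ/m^2

413.16 MJ/m^2


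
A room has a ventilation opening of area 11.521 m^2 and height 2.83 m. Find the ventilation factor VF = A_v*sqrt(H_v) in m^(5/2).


sqrt(H_v) = 1.6823
VF = 11.521 * 1.6823 = 19.381 m^(5/2)

19.381 m^(5/2)


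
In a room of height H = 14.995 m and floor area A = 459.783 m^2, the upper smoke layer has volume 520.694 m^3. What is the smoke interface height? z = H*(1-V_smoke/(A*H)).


V/(A*H) = 0.075524
1 - 0.075524 = 0.92448
z = 14.995 * 0.92448 = 13.863 m

13.863 m


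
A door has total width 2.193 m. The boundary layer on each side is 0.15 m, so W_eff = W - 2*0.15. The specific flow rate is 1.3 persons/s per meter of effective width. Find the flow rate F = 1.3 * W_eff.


W_eff = 2.193 - 0.30 = 1.893 m
F = 1.3 * 1.893 = 2.4609 persons/s

2.4609 persons/s


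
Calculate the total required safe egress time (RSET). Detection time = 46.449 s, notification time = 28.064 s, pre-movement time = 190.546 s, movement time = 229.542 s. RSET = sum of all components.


Total = 46.449 + 28.064 + 190.546 + 229.542 = 494.601 s

494.601 s


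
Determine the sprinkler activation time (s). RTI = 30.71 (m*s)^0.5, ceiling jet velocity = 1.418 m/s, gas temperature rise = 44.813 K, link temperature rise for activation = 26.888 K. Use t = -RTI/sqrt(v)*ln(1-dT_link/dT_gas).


dT_link/dT_gas = 0.60000
ln(1 - 0.60000) = -0.91630
t = -30.71 / sqrt(1.418) * -0.91630 = 23.631 s

23.631 s


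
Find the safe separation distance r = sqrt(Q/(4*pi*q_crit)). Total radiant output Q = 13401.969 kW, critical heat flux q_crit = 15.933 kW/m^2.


4*pi*q_crit = 200.22
Q/(4*pi*q_crit) = 66.936
r = sqrt(66.936) = 8.1815 m

8.1815 m


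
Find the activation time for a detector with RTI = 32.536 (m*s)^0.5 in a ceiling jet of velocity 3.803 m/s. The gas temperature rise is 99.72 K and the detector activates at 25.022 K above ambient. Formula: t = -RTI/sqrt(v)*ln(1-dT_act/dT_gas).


dT_act/dT_gas = 0.25092
ln(1 - 0.25092) = -0.28891
t = -32.536 / sqrt(3.803) * -0.28891 = 4.8202 s

4.8202 s


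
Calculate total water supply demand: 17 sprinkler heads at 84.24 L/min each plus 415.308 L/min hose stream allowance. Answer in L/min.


Sprinkler demand = 17 * 84.24 = 1432.08 L/min
Total = 1432.08 + 415.308 = 1847.388 L/min

1847.388 L/min


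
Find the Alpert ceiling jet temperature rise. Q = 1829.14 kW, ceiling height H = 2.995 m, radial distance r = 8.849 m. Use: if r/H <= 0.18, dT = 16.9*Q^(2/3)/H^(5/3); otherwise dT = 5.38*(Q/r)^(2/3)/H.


r/H = 8.849 / 2.995 = 2.9546
r/H > 0.18, so dT = 5.38*(Q/r)^(2/3)/H
Q/r = 206.71
(Q/r)^(2/3) = 34.960
dT = 5.38 * 34.960 / 2.995 = 62.799 K

62.799 K


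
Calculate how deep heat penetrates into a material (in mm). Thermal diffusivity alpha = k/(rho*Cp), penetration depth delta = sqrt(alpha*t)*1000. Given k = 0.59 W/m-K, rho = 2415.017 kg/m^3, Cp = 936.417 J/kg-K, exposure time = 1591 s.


alpha = 0.59 / (2415.017 * 936.417) = 2.6089e-07 m^2/s
alpha * t = 0.00041508
delta = sqrt(0.00041508) * 1000 = 20.374 mm

20.374 mm


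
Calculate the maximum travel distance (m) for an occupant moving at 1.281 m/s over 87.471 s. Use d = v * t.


d = 1.281 * 87.471 = 112.05 m

112.05 m


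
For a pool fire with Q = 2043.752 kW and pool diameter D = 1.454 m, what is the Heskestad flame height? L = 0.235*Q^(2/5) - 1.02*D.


Q^(2/5) = 21.095
0.235 * Q^(2/5) = 4.9572
1.02 * D = 1.4831
L = 3.4742 m

3.4742 m


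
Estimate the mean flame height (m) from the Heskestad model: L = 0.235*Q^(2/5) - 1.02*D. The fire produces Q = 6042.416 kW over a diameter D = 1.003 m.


Q^(2/5) = 32.545
0.235 * Q^(2/5) = 7.6481
1.02 * D = 1.0231
L = 6.6250 m

6.6250 m


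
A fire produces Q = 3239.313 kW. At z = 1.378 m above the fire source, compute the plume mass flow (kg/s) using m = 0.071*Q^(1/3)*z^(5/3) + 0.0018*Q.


Q^(1/3) = 14.796
z^(5/3) = 1.7064
First term = 0.071 * 14.796 * 1.7064 = 1.7926
Second term = 0.0018 * 3239.313 = 5.8308
m = 7.6234 kg/s

7.6234 kg/s


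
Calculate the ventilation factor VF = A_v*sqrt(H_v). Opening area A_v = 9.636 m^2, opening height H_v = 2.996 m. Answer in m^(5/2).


sqrt(H_v) = 1.7309
VF = 9.636 * 1.7309 = 16.679 m^(5/2)

16.679 m^(5/2)


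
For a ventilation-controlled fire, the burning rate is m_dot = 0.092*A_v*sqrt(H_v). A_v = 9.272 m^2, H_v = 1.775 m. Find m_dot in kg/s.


sqrt(H_v) = 1.3323
m_dot = 0.092 * 9.272 * 1.3323 = 1.1365 kg/s

1.1365 kg/s


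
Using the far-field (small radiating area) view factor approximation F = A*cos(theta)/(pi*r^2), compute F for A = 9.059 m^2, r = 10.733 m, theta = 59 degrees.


cos(59 deg) = 0.51504
pi*r^2 = 361.90
F = 9.059 * 0.51504 / 361.90 = 0.012892

0.012892


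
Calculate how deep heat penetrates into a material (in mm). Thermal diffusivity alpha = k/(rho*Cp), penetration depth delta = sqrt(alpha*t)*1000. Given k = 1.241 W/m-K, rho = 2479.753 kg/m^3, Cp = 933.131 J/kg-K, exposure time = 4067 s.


alpha = 1.241 / (2479.753 * 933.131) = 5.3632e-07 m^2/s
alpha * t = 0.0021812
delta = sqrt(0.0021812) * 1000 = 46.703 mm

46.703 mm


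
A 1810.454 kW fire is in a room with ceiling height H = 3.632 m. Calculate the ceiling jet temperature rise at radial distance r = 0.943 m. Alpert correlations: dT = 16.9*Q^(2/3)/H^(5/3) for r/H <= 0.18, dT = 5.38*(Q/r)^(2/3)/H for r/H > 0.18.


r/H = 0.943 / 3.632 = 0.25964
r/H > 0.18, so dT = 5.38*(Q/r)^(2/3)/H
Q/r = 1919.9
(Q/r)^(2/3) = 154.47
dT = 5.38 * 154.47 / 3.632 = 228.82 K

228.82 K


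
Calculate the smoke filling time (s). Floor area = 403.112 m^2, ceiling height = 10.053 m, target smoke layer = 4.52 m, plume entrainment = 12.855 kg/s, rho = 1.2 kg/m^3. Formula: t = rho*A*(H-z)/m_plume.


H - z = 5.533 m
t = 1.2 * 403.112 * 5.533 / 12.855 = 208.21 s

208.21 s


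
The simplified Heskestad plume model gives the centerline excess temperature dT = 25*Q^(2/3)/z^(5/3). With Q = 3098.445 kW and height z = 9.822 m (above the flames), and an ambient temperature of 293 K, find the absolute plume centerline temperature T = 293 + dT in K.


Q^(2/3) = 212.53
z^(5/3) = 45.047
dT = 25 * 212.53 / 45.047 = 117.95 K
T = 293 + 117.95 = 410.95 K

410.95 K


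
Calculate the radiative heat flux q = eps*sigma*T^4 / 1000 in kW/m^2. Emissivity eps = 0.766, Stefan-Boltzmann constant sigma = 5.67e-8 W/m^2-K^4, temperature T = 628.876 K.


T^4 = 1.5641e+11
q = 0.766 * 5.67e-8 * 1.5641e+11 / 1000 = 6.7932 kW/m^2

6.7932 kW/m^2


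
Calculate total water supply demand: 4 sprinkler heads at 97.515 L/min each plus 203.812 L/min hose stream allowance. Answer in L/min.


Sprinkler demand = 4 * 97.515 = 390.06 L/min
Total = 390.06 + 203.812 = 593.872 L/min

593.872 L/min


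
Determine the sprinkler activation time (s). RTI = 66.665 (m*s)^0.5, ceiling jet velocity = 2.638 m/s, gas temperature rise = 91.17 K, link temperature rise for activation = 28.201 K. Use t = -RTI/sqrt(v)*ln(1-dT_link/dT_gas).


dT_link/dT_gas = 0.30932
ln(1 - 0.30932) = -0.37008
t = -66.665 / sqrt(2.638) * -0.37008 = 15.190 s

15.190 s


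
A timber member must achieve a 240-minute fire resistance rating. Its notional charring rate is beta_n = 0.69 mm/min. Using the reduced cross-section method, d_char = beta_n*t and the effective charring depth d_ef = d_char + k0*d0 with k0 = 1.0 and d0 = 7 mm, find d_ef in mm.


d_char = 0.69 * 240 = 165.6 mm
d_ef = 165.6 + 1.0*7 = 172.6 mm

172.6 mm


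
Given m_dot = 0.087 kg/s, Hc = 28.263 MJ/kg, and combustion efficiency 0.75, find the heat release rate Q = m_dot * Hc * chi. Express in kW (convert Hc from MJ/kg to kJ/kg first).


Hc = 28.263 MJ/kg = 28.263 * 1000 kJ/kg = 28263 kJ/kg
Q = 0.087 kg/s * 28263 kJ/kg * 0.75 = 1844.2 kW

1844.2 kW


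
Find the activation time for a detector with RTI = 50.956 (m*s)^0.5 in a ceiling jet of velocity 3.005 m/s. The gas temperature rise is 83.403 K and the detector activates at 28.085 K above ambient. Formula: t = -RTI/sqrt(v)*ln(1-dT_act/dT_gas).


dT_act/dT_gas = 0.33674
ln(1 - 0.33674) = -0.41059
t = -50.956 / sqrt(3.005) * -0.41059 = 12.069 s

12.069 s


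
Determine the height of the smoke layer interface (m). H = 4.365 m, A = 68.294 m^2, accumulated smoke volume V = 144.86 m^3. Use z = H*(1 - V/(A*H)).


V/(A*H) = 0.48594
1 - 0.48594 = 0.51406
z = 4.365 * 0.51406 = 2.2439 m

2.2439 m


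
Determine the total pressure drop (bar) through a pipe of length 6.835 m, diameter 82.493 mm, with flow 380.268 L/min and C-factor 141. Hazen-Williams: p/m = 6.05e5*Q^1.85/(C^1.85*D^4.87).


Q^1.85 = 59315
C^1.85 = 9463.6
D^4.87 = 2.1525e+09
p/m = 0.0017616 bar/m
p_total = 0.0017616 * 6.835 = 0.012041 bar

0.012041 bar


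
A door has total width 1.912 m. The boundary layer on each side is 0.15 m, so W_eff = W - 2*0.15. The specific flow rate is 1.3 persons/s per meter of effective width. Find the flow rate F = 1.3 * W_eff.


W_eff = 1.912 - 0.30 = 1.612 m
F = 1.3 * 1.612 = 2.0956 persons/s

2.0956 persons/s


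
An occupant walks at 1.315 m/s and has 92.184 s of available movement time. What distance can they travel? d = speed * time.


d = 1.315 * 92.184 = 121.22 m

121.22 m


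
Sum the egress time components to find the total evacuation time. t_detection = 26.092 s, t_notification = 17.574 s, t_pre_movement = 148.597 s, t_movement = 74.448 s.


Total = 26.092 + 17.574 + 148.597 + 74.448 = 266.711 s

266.711 s


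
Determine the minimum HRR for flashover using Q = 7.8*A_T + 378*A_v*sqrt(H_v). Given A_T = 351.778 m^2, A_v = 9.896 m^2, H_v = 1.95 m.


7.8*A_T = 2743.9
sqrt(H_v) = 1.3964
378*A_v*sqrt(H_v) = 5223.6
Q = 2743.9 + 5223.6 = 7967.5 kW

7967.5 kW


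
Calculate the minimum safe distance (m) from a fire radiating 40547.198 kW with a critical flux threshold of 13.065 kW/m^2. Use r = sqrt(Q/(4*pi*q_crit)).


4*pi*q_crit = 164.18
Q/(4*pi*q_crit) = 246.97
r = sqrt(246.97) = 15.715 m

15.715 m


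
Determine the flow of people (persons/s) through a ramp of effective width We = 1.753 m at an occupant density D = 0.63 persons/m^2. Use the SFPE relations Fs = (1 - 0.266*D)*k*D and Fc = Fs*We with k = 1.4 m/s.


1 - 0.266*D = 1 - 0.266*0.63 = 0.83242
Fs = 0.83242 * 1.4 * 0.63 = 0.73419 persons/(s*m)
Fc = 0.73419 * 1.753 = 1.2870 persons/s

1.2870 persons/s


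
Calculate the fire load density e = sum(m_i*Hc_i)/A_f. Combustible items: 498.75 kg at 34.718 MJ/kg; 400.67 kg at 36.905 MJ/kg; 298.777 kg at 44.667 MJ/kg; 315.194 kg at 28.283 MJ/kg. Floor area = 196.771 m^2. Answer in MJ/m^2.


Total energy = 498.75*34.718 + 400.67*36.905 + 298.777*44.667 + 315.194*28.283
= 17315.60 + 14786.73 + 13345.47 + 8914.632
= 54362.43 MJ
e = 54362.43 / 196.771 = 276.27 MJ/m^2

276.27 MJ/m^2


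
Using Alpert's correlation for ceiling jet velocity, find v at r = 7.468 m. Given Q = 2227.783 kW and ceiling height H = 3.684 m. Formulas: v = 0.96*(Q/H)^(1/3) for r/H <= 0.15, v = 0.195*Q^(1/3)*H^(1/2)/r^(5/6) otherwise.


r/H = 7.468 / 3.684 = 2.0271
r/H > 0.15, so v = 0.195*Q^(1/3)*H^(1/2)/r^(5/6)
Q^(1/3) = 13.060
H^(1/2) = 1.9194
r^(5/6) = 5.3416
v = 0.195 * 13.060 * 1.9194 / 5.3416 = 0.91513 m/s

0.91513 m/s


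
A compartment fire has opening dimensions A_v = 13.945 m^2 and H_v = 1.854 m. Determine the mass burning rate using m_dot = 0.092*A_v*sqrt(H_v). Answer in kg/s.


sqrt(H_v) = 1.3616
m_dot = 0.092 * 13.945 * 1.3616 = 1.7469 kg/s

1.7469 kg/s


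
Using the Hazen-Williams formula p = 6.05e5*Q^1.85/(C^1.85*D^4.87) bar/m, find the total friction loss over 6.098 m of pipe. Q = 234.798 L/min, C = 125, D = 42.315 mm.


Q^1.85 = 24310
C^1.85 = 7573.3
D^4.87 = 8.3373e+07
p/m = 0.023293 bar/m
p_total = 0.023293 * 6.098 = 0.14204 bar

0.14204 bar


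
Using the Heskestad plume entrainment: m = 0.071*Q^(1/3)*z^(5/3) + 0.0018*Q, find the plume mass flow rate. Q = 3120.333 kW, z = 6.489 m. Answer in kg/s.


Q^(1/3) = 14.613
z^(5/3) = 22.575
First term = 0.071 * 14.613 * 22.575 = 23.422
Second term = 0.0018 * 3120.333 = 5.6166
m = 29.038 kg/s

29.038 kg/s


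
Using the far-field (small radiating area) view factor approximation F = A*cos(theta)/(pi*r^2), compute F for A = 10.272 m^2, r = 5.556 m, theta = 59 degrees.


cos(59 deg) = 0.51504
pi*r^2 = 96.978
F = 10.272 * 0.51504 / 96.978 = 0.054553

0.054553


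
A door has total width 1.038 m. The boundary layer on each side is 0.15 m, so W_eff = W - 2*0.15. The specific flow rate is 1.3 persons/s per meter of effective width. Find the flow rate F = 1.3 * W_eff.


W_eff = 1.038 - 0.30 = 0.738 m
F = 1.3 * 0.738 = 0.95940 persons/s

0.95940 persons/s


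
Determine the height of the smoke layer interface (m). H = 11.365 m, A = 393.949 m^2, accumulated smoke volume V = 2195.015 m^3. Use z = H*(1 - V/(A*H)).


V/(A*H) = 0.49026
1 - 0.49026 = 0.50974
z = 11.365 * 0.50974 = 5.7932 m

5.7932 m


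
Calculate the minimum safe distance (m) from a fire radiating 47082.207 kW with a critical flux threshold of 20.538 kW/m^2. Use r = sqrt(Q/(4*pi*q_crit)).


4*pi*q_crit = 258.09
Q/(4*pi*q_crit) = 182.43
r = sqrt(182.43) = 13.507 m

13.507 m


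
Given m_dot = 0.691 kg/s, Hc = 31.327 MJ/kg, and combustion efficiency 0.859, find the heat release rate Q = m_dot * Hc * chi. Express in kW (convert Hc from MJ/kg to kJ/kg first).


Hc = 31.327 MJ/kg = 31.327 * 1000 kJ/kg = 31327 kJ/kg
Q = 0.691 kg/s * 31327 kJ/kg * 0.859 = 18595 kW

18595 kW
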